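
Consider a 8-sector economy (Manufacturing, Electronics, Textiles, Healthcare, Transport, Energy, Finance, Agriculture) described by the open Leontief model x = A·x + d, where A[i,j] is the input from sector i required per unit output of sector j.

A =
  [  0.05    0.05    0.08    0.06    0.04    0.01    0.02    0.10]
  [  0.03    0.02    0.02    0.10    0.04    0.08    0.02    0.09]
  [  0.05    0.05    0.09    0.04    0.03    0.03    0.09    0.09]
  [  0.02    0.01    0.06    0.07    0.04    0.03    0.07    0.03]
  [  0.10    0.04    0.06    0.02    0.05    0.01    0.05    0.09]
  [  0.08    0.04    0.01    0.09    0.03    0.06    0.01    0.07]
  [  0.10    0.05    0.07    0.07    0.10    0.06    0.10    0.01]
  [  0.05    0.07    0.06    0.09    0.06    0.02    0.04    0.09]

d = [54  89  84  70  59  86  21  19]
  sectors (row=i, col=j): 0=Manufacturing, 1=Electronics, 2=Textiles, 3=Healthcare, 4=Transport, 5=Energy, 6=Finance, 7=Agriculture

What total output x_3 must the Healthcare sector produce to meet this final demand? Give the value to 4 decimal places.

103.7151

Form M = I − A:
  [  0.95   -0.05   -0.08   -0.06   -0.04   -0.01   -0.02   -0.10]
  [ -0.03    0.98   -0.02   -0.10   -0.04   -0.08   -0.02   -0.09]
  [ -0.05   -0.05    0.91   -0.04   -0.03   -0.03   -0.09   -0.09]
  [ -0.02   -0.01   -0.06    0.93   -0.04   -0.03   -0.07   -0.03]
  [ -0.10   -0.04   -0.06   -0.02    0.95   -0.01   -0.05   -0.09]
  [ -0.08   -0.04   -0.01   -0.09   -0.03    0.94   -0.01   -0.07]
  [ -0.10   -0.05   -0.07   -0.07   -0.10   -0.06    0.90   -0.01]
  [ -0.05   -0.07   -0.06   -0.09   -0.06   -0.02   -0.04    0.91]
Leontief inverse L = M⁻¹:
  [  1.0890    0.0815    0.1246    0.1086    0.0747    0.0338    0.0583    0.1543]
  [  0.0685    1.0481    0.0580    0.1485    0.0727    0.1036    0.0535    0.1376]
  [  0.1001    0.0875    1.1420    0.0972    0.0739    0.0608    0.1373    0.1493]
  [  0.0558    0.0342    0.0964    1.1076    0.0704    0.0508    0.1053    0.0676]
  [  0.1439    0.0743    0.1075    0.0695    1.0878    0.0338    0.0884    0.1472]
  [  0.1155    0.0669    0.0475    0.1372    0.0608    1.0824    0.0401    0.1182]
  [  0.1617    0.0906    0.1297    0.1325    0.1496    0.0947    1.1529    0.0787]
  [  0.0964    0.1046    0.1100    0.1468    0.1012    0.0490    0.0842    1.1503]
Total output x = L · d:
  x_0 = 1.0890·54 + 0.0815·89 + 0.1246·84 + 0.1086·70 + 0.0747·59 + 0.0338·86 + 0.0583·21 + 0.1543·19 = 95.5937
  x_1 = 0.0685·54 + 1.0481·89 + 0.0580·84 + 0.1485·70 + 0.0727·59 + 0.1036·86 + 0.0535·21 + 0.1376·19 = 129.1898
  x_2 = 0.1001·54 + 0.0875·89 + 1.1420·84 + 0.0972·70 + 0.0739·59 + 0.0608·86 + 0.1373·21 + 0.1493·19 = 131.2390
  x_3 = 0.0558·54 + 0.0342·89 + 0.0964·84 + 1.1076·70 + 0.0704·59 + 0.0508·86 + 0.1053·21 + 0.0676·19 = 103.7151
  x_4 = 0.1439·54 + 0.0743·89 + 0.1075·84 + 0.0695·70 + 1.0878·59 + 0.0338·86 + 0.0884·21 + 0.1472·19 = 100.0192
  x_5 = 0.1155·54 + 0.0669·89 + 0.0475·84 + 0.1372·70 + 0.0608·59 + 1.0824·86 + 0.0401·21 + 0.1182·19 = 125.5396
  x_6 = 0.1617·54 + 0.0906·89 + 0.1297·84 + 0.1325·70 + 0.1496·59 + 0.0947·86 + 1.1529·21 + 0.0787·19 = 79.6425
  x_7 = 0.0964·54 + 0.1046·89 + 0.1100·84 + 0.1468·70 + 0.1012·59 + 0.0490·86 + 0.0842·21 + 1.1503·19 = 67.8344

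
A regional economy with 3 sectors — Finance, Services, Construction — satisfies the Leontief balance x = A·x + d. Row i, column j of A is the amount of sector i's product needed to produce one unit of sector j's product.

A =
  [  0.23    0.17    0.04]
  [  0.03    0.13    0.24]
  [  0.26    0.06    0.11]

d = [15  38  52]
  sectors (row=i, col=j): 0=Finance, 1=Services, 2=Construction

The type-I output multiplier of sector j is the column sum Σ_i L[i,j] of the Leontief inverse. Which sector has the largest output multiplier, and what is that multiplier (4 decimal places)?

Finance (1.9203)

Form M = I − A:
  [  0.77   -0.17   -0.04]
  [ -0.03    0.87   -0.24]
  [ -0.26   -0.06    0.89]
Leontief inverse L = M⁻¹:
  [  1.3549    0.2740    0.1348]
  [  0.1589    1.2033    0.3316]
  [  0.4065    0.1612    1.1853]
Total output x = L · d:
  x_0 = 1.3549·15 + 0.2740·38 + 0.1348·52 = 37.7464
  x_1 = 0.1589·15 + 1.2033·38 + 0.3316·52 = 65.3549
  x_2 = 0.4065·15 + 0.1612·38 + 1.1853·52 = 73.8600
Output multipliers (column sums of L):
  Finance: 1.9203
  Services: 1.6386
  Construction: 1.6518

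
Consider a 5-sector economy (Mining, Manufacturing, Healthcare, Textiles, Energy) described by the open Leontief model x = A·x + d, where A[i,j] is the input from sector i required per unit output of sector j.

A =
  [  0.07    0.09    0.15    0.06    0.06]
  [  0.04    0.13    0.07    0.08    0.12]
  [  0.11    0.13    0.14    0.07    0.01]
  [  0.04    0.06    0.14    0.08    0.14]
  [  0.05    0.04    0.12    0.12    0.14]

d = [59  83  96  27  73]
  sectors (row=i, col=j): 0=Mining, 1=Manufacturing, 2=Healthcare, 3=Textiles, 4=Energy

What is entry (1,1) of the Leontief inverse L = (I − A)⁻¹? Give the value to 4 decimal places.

L[1,1] = 1.2028

Form M = I − A:
  [  0.93   -0.09   -0.15   -0.06   -0.06]
  [ -0.04    0.87   -0.07   -0.08   -0.12]
  [ -0.11   -0.13    0.86   -0.07   -0.01]
  [ -0.04   -0.06   -0.14    0.92   -0.14]
  [ -0.05   -0.04   -0.12   -0.12    0.86]
Leontief inverse L = M⁻¹:
  [  1.1237    0.1674    0.2470    0.1229    0.1246]
  [  0.0885    1.2028    0.1655    0.1491    0.2002]
  [  0.1662    0.2156    1.2421    0.1343    0.0780]
  [  0.0960    0.1360    0.2455    1.1519    0.2161]
  [  0.1060    0.1147    0.2296    0.1935    1.2204]
Total output x = L · d:
  x_0 = 1.1237·59 + 0.1674·83 + 0.2470·96 + 0.1229·27 + 0.1246·73 = 116.3147
  x_1 = 0.0885·59 + 1.2028·83 + 0.1655·96 + 0.1491·27 + 0.2002·73 = 139.5842
  x_2 = 0.1662·59 + 0.2156·83 + 1.2421·96 + 0.1343·27 + 0.0780·73 = 156.2552
  x_3 = 0.0960·59 + 0.1360·83 + 0.2455·96 + 1.1519·27 + 0.2161·73 = 87.3939
  x_4 = 0.1060·59 + 0.1147·83 + 0.2296·96 + 0.1935·27 + 1.2204·73 = 132.1361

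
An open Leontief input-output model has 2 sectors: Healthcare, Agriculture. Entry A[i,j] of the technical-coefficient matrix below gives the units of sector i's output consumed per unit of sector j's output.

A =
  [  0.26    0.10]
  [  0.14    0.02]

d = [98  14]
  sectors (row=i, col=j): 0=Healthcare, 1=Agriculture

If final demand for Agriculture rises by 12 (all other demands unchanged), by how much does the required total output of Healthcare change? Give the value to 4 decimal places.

Form M = I − A:
  [  0.74   -0.10]
  [ -0.14    0.98]
Leontief inverse L = M⁻¹:
  [  1.3780    0.1406]
  [  0.1969    1.0405]
Total output x = L · d:
  x_0 = 1.3780·98 + 0.1406·14 = 137.0079
  x_1 = 0.1969·98 + 1.0405·14 = 33.8583
Δx_0 = L[0,1] · Δd_1 = 0.1406 · 12 = 1.6873

1.6873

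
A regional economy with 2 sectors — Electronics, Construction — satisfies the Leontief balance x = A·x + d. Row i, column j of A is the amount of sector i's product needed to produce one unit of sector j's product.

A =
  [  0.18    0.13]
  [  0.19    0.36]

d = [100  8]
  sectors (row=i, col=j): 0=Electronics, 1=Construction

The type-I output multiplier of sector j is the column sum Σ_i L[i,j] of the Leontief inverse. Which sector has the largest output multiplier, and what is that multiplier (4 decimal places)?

Construction (1.8996)

Form M = I − A:
  [  0.82   -0.13]
  [ -0.19    0.64]
Leontief inverse L = M⁻¹:
  [  1.2797    0.2599]
  [  0.3799    1.6397]
Total output x = L · d:
  x_0 = 1.2797·100 + 0.2599·8 = 130.0540
  x_1 = 0.3799·100 + 1.6397·8 = 51.1098
Output multipliers (column sums of L):
  Electronics: 1.6597
  Construction: 1.8996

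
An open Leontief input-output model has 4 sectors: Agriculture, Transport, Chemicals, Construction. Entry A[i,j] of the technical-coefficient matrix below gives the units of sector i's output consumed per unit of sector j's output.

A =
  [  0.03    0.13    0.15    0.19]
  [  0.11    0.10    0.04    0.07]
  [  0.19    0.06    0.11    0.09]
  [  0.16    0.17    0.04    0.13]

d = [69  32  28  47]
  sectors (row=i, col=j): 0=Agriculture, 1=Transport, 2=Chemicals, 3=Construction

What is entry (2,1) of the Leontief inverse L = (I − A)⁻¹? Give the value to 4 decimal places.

Form M = I − A:
  [  0.97   -0.13   -0.15   -0.19]
  [ -0.11    0.90   -0.04   -0.07]
  [ -0.19   -0.06    0.89   -0.09]
  [ -0.16   -0.17   -0.04    0.87]
Leontief inverse L = M⁻¹:
  [  1.1484    0.2356    0.2173    0.2922]
  [  0.1730    1.1686    0.0880    0.1409]
  [  0.2829    0.1573    1.1872    0.1973]
  [  0.2580    0.2789    0.1117    1.2398]
Total output x = L · d:
  x_0 = 1.1484·69 + 0.2356·32 + 0.2173·28 + 0.2922·47 = 106.5963
  x_1 = 0.1730·69 + 1.1686·32 + 0.0880·28 + 0.1409·47 = 58.4190
  x_2 = 0.2829·69 + 0.1573·32 + 1.1872·28 + 0.1973·47 = 67.0671
  x_3 = 0.2580·69 + 0.2789·32 + 0.1117·28 + 1.2398·47 = 88.1257

L[2,1] = 0.1573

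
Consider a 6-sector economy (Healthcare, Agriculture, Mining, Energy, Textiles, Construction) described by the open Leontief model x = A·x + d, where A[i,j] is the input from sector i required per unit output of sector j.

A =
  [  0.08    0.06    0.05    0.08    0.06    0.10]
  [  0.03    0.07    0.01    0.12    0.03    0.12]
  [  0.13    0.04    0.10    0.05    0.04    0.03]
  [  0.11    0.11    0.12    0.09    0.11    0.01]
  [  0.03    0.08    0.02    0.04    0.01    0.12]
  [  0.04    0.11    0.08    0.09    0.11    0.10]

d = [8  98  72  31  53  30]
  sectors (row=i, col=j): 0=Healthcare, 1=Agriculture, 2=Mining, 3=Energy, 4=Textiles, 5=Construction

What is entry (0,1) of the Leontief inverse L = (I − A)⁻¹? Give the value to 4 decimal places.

L[0,1] = 0.1228

Form M = I − A:
  [  0.92   -0.06   -0.05   -0.08   -0.06   -0.10]
  [ -0.03    0.93   -0.01   -0.12   -0.03   -0.12]
  [ -0.13   -0.04    0.90   -0.05   -0.04   -0.03]
  [ -0.11   -0.11   -0.12    0.91   -0.11   -0.01]
  [ -0.03   -0.08   -0.02   -0.04    0.99   -0.12]
  [ -0.04   -0.11   -0.08   -0.09   -0.11    0.90]
Leontief inverse L = M⁻¹:
  [  1.1327    0.1228    0.1001    0.1421    0.1102    0.1618]
  [  0.0768    1.1315    0.0581    0.1799    0.0806    0.1741]
  [  0.1832    0.0899    1.1451    0.1026    0.0806    0.0824]
  [  0.1792    0.1808    0.1783    1.1638    0.1622    0.0845]
  [  0.0638    0.1267    0.0548    0.0879    1.0483    0.1666]
  [  0.1017    0.1853    0.1379    0.1645    0.1663    1.1757]
Total output x = L · d:
  x_0 = 1.1327·8 + 0.1228·98 + 0.1001·72 + 0.1421·31 + 0.1102·53 + 0.1618·30 = 43.4044
  x_1 = 0.0768·8 + 1.1315·98 + 0.0581·72 + 0.1799·31 + 0.0806·53 + 0.1741·30 = 130.7610
  x_2 = 0.1832·8 + 0.0899·98 + 1.1451·72 + 0.1026·31 + 0.0806·53 + 0.0824·30 = 102.6466
  x_3 = 0.1792·8 + 0.1808·98 + 0.1783·72 + 1.1638·31 + 0.1622·53 + 0.0845·30 = 79.2020
  x_4 = 0.0638·8 + 0.1267·98 + 0.0548·72 + 0.0879·31 + 1.0483·53 + 0.1666·30 = 80.1558
  x_5 = 0.1017·8 + 0.1853·98 + 0.1379·72 + 0.1645·31 + 0.1663·53 + 1.1757·30 = 78.0855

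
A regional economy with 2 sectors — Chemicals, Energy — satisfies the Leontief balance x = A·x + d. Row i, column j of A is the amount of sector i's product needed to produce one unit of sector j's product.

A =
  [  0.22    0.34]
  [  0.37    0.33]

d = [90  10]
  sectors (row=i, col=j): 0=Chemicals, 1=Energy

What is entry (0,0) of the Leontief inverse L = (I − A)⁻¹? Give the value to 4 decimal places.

Form M = I − A:
  [  0.78   -0.34]
  [ -0.37    0.67]
Leontief inverse L = M⁻¹:
  [  1.6885    0.8569]
  [  0.9325    1.9657]
Total output x = L · d:
  x_0 = 1.6885·90 + 0.8569·10 = 160.5343
  x_1 = 0.9325·90 + 1.9657·10 = 103.5786

L[0,0] = 1.6885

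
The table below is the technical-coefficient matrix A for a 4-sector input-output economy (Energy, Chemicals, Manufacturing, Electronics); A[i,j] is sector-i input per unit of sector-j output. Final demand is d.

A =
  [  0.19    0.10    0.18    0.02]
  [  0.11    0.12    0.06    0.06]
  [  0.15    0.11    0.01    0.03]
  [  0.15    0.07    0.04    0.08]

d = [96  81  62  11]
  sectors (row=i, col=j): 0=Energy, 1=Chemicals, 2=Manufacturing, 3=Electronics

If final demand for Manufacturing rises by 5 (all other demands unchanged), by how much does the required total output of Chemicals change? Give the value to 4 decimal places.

0.5529

Form M = I − A:
  [  0.81   -0.10   -0.18   -0.02]
  [ -0.11    0.88   -0.06   -0.06]
  [ -0.15   -0.11    0.99   -0.03]
  [ -0.15   -0.07   -0.04    0.92]
Leontief inverse L = M⁻¹:
  [  1.3155    0.1849    0.2524    0.0489]
  [  0.1963    1.1792    0.1106    0.0848]
  [  0.2284    0.1629    1.0635    0.0503]
  [  0.2393    0.1270    0.0958    1.1036]
Total output x = L · d:
  x_0 = 1.3155·96 + 0.1849·81 + 0.2524·62 + 0.0489·11 = 157.4471
  x_1 = 0.1963·96 + 1.1792·81 + 0.1106·62 + 0.0848·11 = 122.1547
  x_2 = 0.2284·96 + 0.1629·81 + 1.0635·62 + 0.0503·11 = 101.6104
  x_3 = 0.2393·96 + 0.1270·81 + 0.0958·62 + 1.1036·11 = 51.3395
Δx_1 = L[1,2] · Δd_2 = 0.1106 · 5 = 0.5529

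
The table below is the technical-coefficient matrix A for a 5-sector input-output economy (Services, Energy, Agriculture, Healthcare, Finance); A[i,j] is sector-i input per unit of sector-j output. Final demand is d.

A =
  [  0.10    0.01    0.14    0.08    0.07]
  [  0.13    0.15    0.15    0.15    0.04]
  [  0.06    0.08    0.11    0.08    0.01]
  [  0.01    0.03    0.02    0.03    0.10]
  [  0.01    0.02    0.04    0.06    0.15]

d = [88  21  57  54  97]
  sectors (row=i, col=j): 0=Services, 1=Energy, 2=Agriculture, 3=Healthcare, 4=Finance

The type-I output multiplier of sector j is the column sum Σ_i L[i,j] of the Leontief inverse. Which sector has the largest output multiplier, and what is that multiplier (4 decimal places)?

Form M = I − A:
  [  0.90   -0.01   -0.14   -0.08   -0.07]
  [ -0.13    0.85   -0.15   -0.15   -0.04]
  [ -0.06   -0.08    0.89   -0.08   -0.01]
  [ -0.01   -0.03   -0.02    0.97   -0.10]
  [ -0.01   -0.02   -0.04   -0.06    0.85]
Leontief inverse L = M⁻¹:
  [  1.1321    0.0384    0.1923    0.1221    0.1117]
  [  0.1951    1.2124    0.2448    0.2301    0.1031]
  [  0.0961    0.1160    1.1629    0.1243    0.0417]
  [  0.0222    0.0442    0.0403    1.0508    0.1280]
  [  0.0240    0.0376    0.0656    0.0869    1.1912]
Total output x = L · d:
  x_0 = 1.1321·88 + 0.0384·21 + 0.1923·57 + 0.1221·54 + 0.1117·97 = 128.8109
  x_1 = 0.1951·88 + 1.2124·21 + 0.2448·57 + 0.2301·54 + 0.1031·97 = 79.0136
  x_2 = 0.0961·88 + 0.1160·21 + 1.1629·57 + 0.1243·54 + 0.0417·97 = 87.9386
  x_3 = 0.0222·88 + 0.0442·21 + 0.0403·57 + 1.0508·54 + 0.1280·97 = 74.3351
  x_4 = 0.0240·88 + 0.0376·21 + 0.0656·57 + 0.0869·54 + 1.1912·97 = 126.8777
Output multipliers (column sums of L):
  Services: 1.4695
  Energy: 1.4484
  Agriculture: 1.7059
  Healthcare: 1.6143
  Finance: 1.5756

Agriculture (1.7059)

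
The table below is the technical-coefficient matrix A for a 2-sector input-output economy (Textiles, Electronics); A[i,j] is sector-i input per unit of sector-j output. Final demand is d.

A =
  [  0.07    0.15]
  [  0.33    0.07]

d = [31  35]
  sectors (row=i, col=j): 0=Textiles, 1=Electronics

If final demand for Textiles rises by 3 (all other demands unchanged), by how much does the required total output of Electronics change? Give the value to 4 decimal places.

Form M = I − A:
  [  0.93   -0.15]
  [ -0.33    0.93]
Leontief inverse L = M⁻¹:
  [  1.1405    0.1840]
  [  0.4047    1.1405]
Total output x = L · d:
  x_0 = 1.1405·31 + 0.1840·35 = 41.7954
  x_1 = 0.4047·31 + 1.1405·35 = 52.4650
Δx_1 = L[1,0] · Δd_0 = 0.4047 · 3 = 1.2141

1.2141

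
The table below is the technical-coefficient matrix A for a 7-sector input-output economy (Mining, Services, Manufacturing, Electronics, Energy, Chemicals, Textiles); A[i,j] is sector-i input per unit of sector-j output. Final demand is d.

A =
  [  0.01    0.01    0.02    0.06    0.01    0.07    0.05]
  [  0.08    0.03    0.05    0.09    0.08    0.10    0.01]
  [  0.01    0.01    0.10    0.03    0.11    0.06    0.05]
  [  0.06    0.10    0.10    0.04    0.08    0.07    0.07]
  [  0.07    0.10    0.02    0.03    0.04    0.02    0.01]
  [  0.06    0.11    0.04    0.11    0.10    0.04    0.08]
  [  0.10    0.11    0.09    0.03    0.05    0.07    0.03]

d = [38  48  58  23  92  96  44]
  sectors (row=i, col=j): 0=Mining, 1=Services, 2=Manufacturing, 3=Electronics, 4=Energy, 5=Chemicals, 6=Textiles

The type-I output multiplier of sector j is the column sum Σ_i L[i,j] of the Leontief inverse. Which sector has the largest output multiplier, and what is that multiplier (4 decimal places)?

Energy (1.7994)

Form M = I − A:
  [  0.99   -0.01   -0.02   -0.06   -0.01   -0.07   -0.05]
  [ -0.08    0.97   -0.05   -0.09   -0.08   -0.10   -0.01]
  [ -0.01   -0.01    0.90   -0.03   -0.11   -0.06   -0.05]
  [ -0.06   -0.10   -0.10    0.96   -0.08   -0.07   -0.07]
  [ -0.07   -0.10   -0.02   -0.03    0.96   -0.02   -0.01]
  [ -0.06   -0.11   -0.04   -0.11   -0.10    0.96   -0.08]
  [ -0.10   -0.11   -0.09   -0.03   -0.05   -0.07    0.97]
Leontief inverse L = M⁻¹:
  [  1.0349    0.0428    0.0469    0.0845    0.0403    0.0950    0.0706]
  [  0.1188    1.0815    0.0913    0.1335    0.1301    0.1427    0.0447]
  [  0.0436    0.0534    1.1369    0.0611    0.1538    0.0929    0.0751]
  [  0.1082    0.1554    0.1512    1.0896    0.1406    0.1236    0.1052]
  [  0.0960    0.1270    0.0447    0.0595    1.0702    0.0517    0.0282]
  [  0.1142    0.1728    0.0940    0.1607    0.1601    1.0974    0.1163]
  [  0.1407    0.1558    0.1344    0.0779    0.1043    0.1203    1.0633]
Total output x = L · d:
  x_0 = 1.0349·38 + 0.0428·48 + 0.0469·58 + 0.0845·23 + 0.0403·92 + 0.0950·96 + 0.0706·44 = 61.9820
  x_1 = 0.1188·38 + 1.0815·48 + 0.0913·58 + 0.1335·23 + 0.1301·92 + 0.1427·96 + 0.0447·44 = 92.4336
  x_2 = 0.0436·38 + 0.0534·48 + 1.1369·58 + 0.0611·23 + 0.1538·92 + 0.0929·96 + 0.0751·44 = 97.9387
  x_3 = 0.1082·38 + 0.1554·48 + 0.1512·58 + 1.0896·23 + 0.1406·92 + 0.1236·96 + 0.1052·44 = 74.8309
  x_4 = 0.0960·38 + 0.1270·48 + 0.0447·58 + 0.0595·23 + 1.0702·92 + 0.0517·96 + 0.0282·44 = 118.3633
  x_5 = 0.1142·38 + 0.1728·48 + 0.0940·58 + 0.1607·23 + 0.1601·92 + 1.0974·96 + 0.1163·44 = 146.9784
  x_6 = 0.1407·38 + 0.1558·48 + 0.1344·58 + 0.0779·23 + 0.1043·92 + 0.1203·96 + 1.0633·44 = 90.3422
Output multipliers (column sums of L):
  Mining: 1.6564
  Services: 1.7888
  Manufacturing: 1.6994
  Electronics: 1.6667
  Energy: 1.7994
  Chemicals: 1.7236
  Textiles: 1.5033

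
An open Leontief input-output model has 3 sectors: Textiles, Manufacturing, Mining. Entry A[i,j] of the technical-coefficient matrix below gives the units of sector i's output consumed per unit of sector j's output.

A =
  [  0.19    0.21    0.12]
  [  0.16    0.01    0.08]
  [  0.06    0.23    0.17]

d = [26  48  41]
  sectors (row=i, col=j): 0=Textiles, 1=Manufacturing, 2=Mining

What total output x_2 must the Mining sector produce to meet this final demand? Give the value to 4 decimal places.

71.3641

Form M = I − A:
  [  0.81   -0.21   -0.12]
  [ -0.16    0.99   -0.08]
  [ -0.06   -0.23    0.83]
Leontief inverse L = M⁻¹:
  [  1.3164    0.3309    0.2222]
  [  0.2255    1.0899    0.1377]
  [  0.1576    0.3259    1.2590]
Total output x = L · d:
  x_0 = 1.3164·26 + 0.3309·48 + 0.2222·41 = 59.2177
  x_1 = 0.2255·26 + 1.0899·48 + 0.1377·41 = 63.8222
  x_2 = 0.1576·26 + 0.3259·48 + 1.2590·41 = 71.3641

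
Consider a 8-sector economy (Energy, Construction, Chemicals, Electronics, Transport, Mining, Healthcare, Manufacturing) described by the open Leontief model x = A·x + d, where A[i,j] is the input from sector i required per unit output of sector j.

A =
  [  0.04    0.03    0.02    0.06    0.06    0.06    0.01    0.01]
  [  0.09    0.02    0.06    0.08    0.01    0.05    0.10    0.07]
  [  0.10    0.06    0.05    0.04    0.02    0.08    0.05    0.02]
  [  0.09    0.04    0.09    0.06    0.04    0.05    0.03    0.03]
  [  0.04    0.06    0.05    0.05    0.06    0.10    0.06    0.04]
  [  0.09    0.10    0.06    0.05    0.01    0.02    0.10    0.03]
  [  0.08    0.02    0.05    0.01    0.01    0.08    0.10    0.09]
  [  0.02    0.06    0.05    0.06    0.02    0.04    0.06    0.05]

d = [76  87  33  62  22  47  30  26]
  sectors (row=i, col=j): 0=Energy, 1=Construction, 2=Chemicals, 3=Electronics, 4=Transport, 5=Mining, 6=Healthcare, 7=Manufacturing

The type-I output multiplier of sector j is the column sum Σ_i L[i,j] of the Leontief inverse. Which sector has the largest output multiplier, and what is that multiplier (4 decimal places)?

Energy (1.9522)

Form M = I − A:
  [  0.96   -0.03   -0.02   -0.06   -0.06   -0.06   -0.01   -0.01]
  [ -0.09    0.98   -0.06   -0.08   -0.01   -0.05   -0.10   -0.07]
  [ -0.10   -0.06    0.95   -0.04   -0.02   -0.08   -0.05   -0.02]
  [ -0.09   -0.04   -0.09    0.94   -0.04   -0.05   -0.03   -0.03]
  [ -0.04   -0.06   -0.05   -0.05    0.94   -0.10   -0.06   -0.04]
  [ -0.09   -0.10   -0.06   -0.05   -0.01    0.98   -0.10   -0.03]
  [ -0.08   -0.02   -0.05   -0.01   -0.01   -0.08    0.90   -0.09]
  [ -0.02   -0.06   -0.05   -0.06   -0.02   -0.04   -0.06    0.95]
Leontief inverse L = M⁻¹:
  [  1.0755    0.0557    0.0477    0.0865    0.0759    0.0892    0.0406    0.0290]
  [  0.1459    1.0573    0.1022    0.1187    0.0326    0.0970    0.1486    0.1039]
  [  0.1509    0.0939    1.0862    0.0765    0.0403    0.1204    0.0943    0.0482]
  [  0.1418    0.0752    0.1277    1.0974    0.0622    0.0935    0.0719    0.0568]
  [  0.0972    0.1003    0.0929    0.0899    1.0812    0.1459    0.1136    0.0741]
  [  0.1463    0.1321    0.1002    0.0890    0.0310    1.0669    0.1498    0.0654]
  [  0.1294    0.0562    0.0866    0.0448    0.0287    0.1219    1.1487    0.1226]
  [  0.0651    0.0889    0.0843    0.0911    0.0356    0.0759    0.1010    1.0780]
Total output x = L · d:
  x_0 = 1.0755·76 + 0.0557·87 + 0.0477·33 + 0.0865·62 + 0.0759·22 + 0.0892·47 + 0.0406·30 + 0.0290·26 = 101.3566
  x_1 = 0.1459·76 + 1.0573·87 + 0.1022·33 + 0.1187·62 + 0.0326·22 + 0.0970·47 + 0.1486·30 + 0.1039·26 = 126.2392
  x_2 = 0.1509·76 + 0.0939·87 + 1.0862·33 + 0.0765·62 + 0.0403·22 + 0.1204·47 + 0.0943·30 + 0.0482·26 = 70.8514
  x_3 = 0.1418·76 + 0.0752·87 + 0.1277·33 + 1.0974·62 + 0.0622·22 + 0.0935·47 + 0.0719·30 + 0.0568·26 = 98.9651
  x_4 = 0.0972·76 + 0.1003·87 + 0.0929·33 + 0.0899·62 + 1.0812·22 + 0.1459·47 + 0.1136·30 + 0.0741·26 = 60.7322
  x_5 = 0.1463·76 + 0.1321·87 + 0.1002·33 + 0.0890·62 + 0.0310·22 + 1.0669·47 + 0.1498·30 + 0.0654·26 = 88.4548
  x_6 = 0.1294·76 + 0.0562·87 + 0.0866·33 + 0.0448·62 + 0.0287·22 + 0.1219·47 + 1.1487·30 + 0.1226·26 = 64.3737
  x_7 = 0.0651·76 + 0.0889·87 + 0.0843·33 + 0.0911·62 + 0.0356·22 + 0.0759·47 + 0.1010·30 + 1.0780·26 = 56.5234
Output multipliers (column sums of L):
  Energy: 1.9522
  Construction: 1.6595
  Chemicals: 1.7278
  Electronics: 1.6939
  Transport: 1.3876
  Mining: 1.8106
  Healthcare: 1.8685
  Manufacturing: 1.5780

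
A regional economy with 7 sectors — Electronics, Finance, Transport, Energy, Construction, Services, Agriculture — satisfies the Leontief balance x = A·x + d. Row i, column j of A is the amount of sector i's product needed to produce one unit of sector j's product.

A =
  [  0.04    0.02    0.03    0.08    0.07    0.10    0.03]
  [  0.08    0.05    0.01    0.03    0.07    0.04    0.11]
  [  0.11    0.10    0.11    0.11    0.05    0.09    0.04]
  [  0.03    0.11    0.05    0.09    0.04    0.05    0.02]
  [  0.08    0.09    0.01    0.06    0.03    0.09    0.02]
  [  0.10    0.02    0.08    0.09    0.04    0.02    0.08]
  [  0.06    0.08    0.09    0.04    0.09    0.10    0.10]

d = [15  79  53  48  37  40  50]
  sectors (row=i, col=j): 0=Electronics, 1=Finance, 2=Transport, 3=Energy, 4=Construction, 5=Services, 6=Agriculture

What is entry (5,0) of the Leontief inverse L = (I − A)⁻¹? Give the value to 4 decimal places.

Form M = I − A:
  [  0.96   -0.02   -0.03   -0.08   -0.07   -0.10   -0.03]
  [ -0.08    0.95   -0.01   -0.03   -0.07   -0.04   -0.11]
  [ -0.11   -0.10    0.89   -0.11   -0.05   -0.09   -0.04]
  [ -0.03   -0.11   -0.05    0.91   -0.04   -0.05   -0.02]
  [ -0.08   -0.09   -0.01   -0.06    0.97   -0.09   -0.02]
  [ -0.10   -0.02   -0.08   -0.09   -0.04    0.98   -0.08]
  [ -0.06   -0.08   -0.09   -0.04   -0.09   -0.10    0.90]
Leontief inverse L = M⁻¹:
  [  1.0858    0.0629    0.0650    0.1291    0.1034    0.1420    0.0646]
  [  0.1271    1.0942    0.0457    0.0759    0.1115    0.0915    0.1523]
  [  0.1866    0.1714    1.1686    0.1911    0.1100    0.1635    0.1003]
  [  0.0782    0.1567    0.0838    1.1381    0.0777    0.0935    0.0608]
  [  0.1250    0.1281    0.0414    0.1061    1.0666    0.1312    0.0594]
  [  0.1520    0.0743    0.1243    0.1483    0.0845    1.0780    0.1207]
  [  0.1352    0.1466    0.1469    0.1121    0.1473    0.1710    1.1610]
Total output x = L · d:
  x_0 = 1.0858·15 + 0.0629·79 + 0.0650·53 + 0.1291·48 + 0.1034·37 + 0.1420·40 + 0.0646·50 = 43.6315
  x_1 = 0.1271·15 + 1.0942·79 + 0.0457·53 + 0.0759·48 + 0.1115·37 + 0.0915·40 + 0.1523·50 = 109.8174
  x_2 = 0.1866·15 + 0.1714·79 + 1.1686·53 + 0.1911·48 + 0.1100·37 + 0.1635·40 + 0.1003·50 = 103.0759
  x_3 = 0.0782·15 + 0.1567·79 + 0.0838·53 + 1.1381·48 + 0.0777·37 + 0.0935·40 + 0.0608·50 = 82.2757
  x_4 = 0.1250·15 + 0.1281·79 + 0.0414·53 + 0.1061·48 + 1.0666·37 + 0.1312·40 + 0.0594·50 = 66.9656
  x_5 = 0.1520·15 + 0.0743·79 + 0.1243·53 + 0.1483·48 + 0.0845·37 + 1.0780·40 + 0.1207·50 = 74.1418
  x_6 = 0.1352·15 + 0.1466·79 + 0.1469·53 + 0.1121·48 + 0.1473·37 + 0.1710·40 + 1.1610·50 = 97.1247

L[5,0] = 0.1520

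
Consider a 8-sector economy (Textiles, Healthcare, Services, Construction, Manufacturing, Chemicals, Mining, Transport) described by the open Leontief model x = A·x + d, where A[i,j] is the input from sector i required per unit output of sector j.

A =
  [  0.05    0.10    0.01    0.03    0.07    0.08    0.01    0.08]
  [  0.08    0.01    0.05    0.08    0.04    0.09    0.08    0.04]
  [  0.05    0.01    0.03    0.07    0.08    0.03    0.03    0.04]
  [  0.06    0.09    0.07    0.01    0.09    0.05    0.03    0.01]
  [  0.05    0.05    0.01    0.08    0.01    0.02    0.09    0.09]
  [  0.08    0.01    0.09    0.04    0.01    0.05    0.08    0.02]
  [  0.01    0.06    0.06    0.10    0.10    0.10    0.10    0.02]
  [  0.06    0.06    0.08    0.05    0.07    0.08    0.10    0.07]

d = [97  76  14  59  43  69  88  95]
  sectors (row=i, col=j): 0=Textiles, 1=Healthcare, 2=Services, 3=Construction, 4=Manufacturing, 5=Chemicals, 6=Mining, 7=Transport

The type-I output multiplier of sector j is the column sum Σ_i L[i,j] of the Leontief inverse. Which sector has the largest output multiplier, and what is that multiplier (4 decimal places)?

Form M = I − A:
  [  0.95   -0.10   -0.01   -0.03   -0.07   -0.08   -0.01   -0.08]
  [ -0.08    0.99   -0.05   -0.08   -0.04   -0.09   -0.08   -0.04]
  [ -0.05   -0.01    0.97   -0.07   -0.08   -0.03   -0.03   -0.04]
  [ -0.06   -0.09   -0.07    0.99   -0.09   -0.05   -0.03   -0.01]
  [ -0.05   -0.05   -0.01   -0.08    0.99   -0.02   -0.09   -0.09]
  [ -0.08   -0.01   -0.09   -0.04   -0.01    0.95   -0.08   -0.02]
  [ -0.01   -0.06   -0.06   -0.10   -0.10   -0.10    0.90   -0.02]
  [ -0.06   -0.06   -0.08   -0.05   -0.07   -0.08   -0.10    0.93]
Leontief inverse L = M⁻¹:
  [  1.0963    0.1359    0.0505    0.0743    0.1100    0.1297    0.0640    0.1179]
  [  0.1245    1.0537    0.0933    0.1258    0.0905    0.1421    0.1325    0.0761]
  [  0.0826    0.0433    1.0587    0.1032    0.1150    0.0654    0.0685    0.0696]
  [  0.1005    0.1219    0.1019    1.0544    0.1280    0.0933    0.0767    0.0457]
  [  0.0890    0.0908    0.0508    0.1224    1.0589    0.0715    0.1406    0.1221]
  [  0.1143    0.0439    0.1225    0.0787    0.0535    1.0923    0.1198    0.0491]
  [  0.0623    0.1056    0.1109    0.1581    0.1557    0.1582    1.1664    0.0599]
  [  0.1145    0.1090    0.1321    0.1115    0.1308    0.1445    0.1690    1.1161]
Total output x = L · d:
  x_0 = 1.0963·97 + 0.1359·76 + 0.0505·14 + 0.0743·59 + 0.1100·43 + 0.1297·69 + 0.0640·88 + 0.1179·95 = 152.2734
  x_1 = 0.1245·97 + 1.0537·76 + 0.0933·14 + 0.1258·59 + 0.0905·43 + 0.1421·69 + 0.1325·88 + 0.0761·95 = 133.4742
  x_2 = 0.0826·97 + 0.0433·76 + 1.0587·14 + 0.1032·59 + 0.1150·43 + 0.0654·69 + 0.0685·88 + 0.0696·95 = 54.3157
  x_3 = 0.1005·97 + 0.1219·76 + 0.1019·14 + 1.0544·59 + 0.1280·43 + 0.0933·69 + 0.0767·88 + 0.0457·95 = 105.6715
  x_4 = 0.0890·97 + 0.0908·76 + 0.0508·14 + 0.1224·59 + 1.0589·43 + 0.0715·69 + 0.1406·88 + 0.1221·95 = 97.9041
  x_5 = 0.1143·97 + 0.0439·76 + 0.1225·14 + 0.0787·59 + 0.0535·43 + 1.0923·69 + 0.1198·88 + 0.0491·95 = 113.6507
  x_6 = 0.0623·97 + 0.1056·76 + 0.1109·14 + 0.1581·59 + 0.1557·43 + 0.1582·69 + 1.1664·88 + 0.0599·95 = 150.8877
  x_7 = 0.1145·97 + 0.1090·76 + 0.1321·14 + 0.1115·59 + 0.1308·43 + 0.1445·69 + 0.1690·88 + 1.1161·95 = 164.3095
Output multipliers (column sums of L):
  Textiles: 1.7839
  Healthcare: 1.7039
  Services: 1.7206
  Construction: 1.8284
  Manufacturing: 1.8423
  Chemicals: 1.8971
  Mining: 1.9376
  Transport: 1.6564

Mining (1.9376)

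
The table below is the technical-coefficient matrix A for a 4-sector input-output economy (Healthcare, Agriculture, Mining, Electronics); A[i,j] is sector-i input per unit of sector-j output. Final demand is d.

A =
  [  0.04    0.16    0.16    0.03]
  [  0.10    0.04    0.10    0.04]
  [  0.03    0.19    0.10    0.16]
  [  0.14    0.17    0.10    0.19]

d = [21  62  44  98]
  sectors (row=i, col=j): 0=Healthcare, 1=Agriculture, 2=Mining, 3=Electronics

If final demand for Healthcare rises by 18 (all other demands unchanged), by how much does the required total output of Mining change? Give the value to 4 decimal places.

1.8959

Form M = I − A:
  [  0.96   -0.16   -0.16   -0.03]
  [ -0.10    0.96   -0.10   -0.04]
  [ -0.03   -0.19    0.90   -0.16]
  [ -0.14   -0.17   -0.10    0.81]
Leontief inverse L = M⁻¹:
  [  1.0887    0.2447    0.2316    0.0982]
  [  0.1339    1.1112    0.1574    0.0909]
  [  0.1053    0.2983    1.1912    0.2539]
  [  0.2293    0.3123    0.2201    1.3020]
Total output x = L · d:
  x_0 = 1.0887·21 + 0.2447·62 + 0.2316·44 + 0.0982·98 = 57.8451
  x_1 = 0.1339·21 + 1.1112·62 + 0.1574·44 + 0.0909·98 = 87.5449
  x_2 = 0.1053·21 + 0.2983·62 + 1.1912·44 + 0.2539·98 = 98.0024
  x_3 = 0.2293·21 + 0.3123·62 + 0.2201·44 + 1.3020·98 = 161.4583
Δx_2 = L[2,0] · Δd_0 = 0.1053 · 18 = 1.8959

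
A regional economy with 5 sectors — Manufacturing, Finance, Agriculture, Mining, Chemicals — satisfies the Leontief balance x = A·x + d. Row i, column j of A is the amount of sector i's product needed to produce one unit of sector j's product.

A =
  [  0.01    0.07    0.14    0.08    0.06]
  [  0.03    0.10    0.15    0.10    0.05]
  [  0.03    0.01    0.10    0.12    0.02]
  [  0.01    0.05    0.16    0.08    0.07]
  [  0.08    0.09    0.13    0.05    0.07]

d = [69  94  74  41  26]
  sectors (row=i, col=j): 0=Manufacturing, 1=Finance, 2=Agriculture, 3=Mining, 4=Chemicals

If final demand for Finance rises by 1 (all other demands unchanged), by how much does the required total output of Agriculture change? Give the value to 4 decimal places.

Form M = I − A:
  [  0.99   -0.07   -0.14   -0.08   -0.06]
  [ -0.03    0.90   -0.15   -0.10   -0.05]
  [ -0.03   -0.01    0.90   -0.12   -0.02]
  [ -0.01   -0.05   -0.16    0.92   -0.07]
  [ -0.08   -0.09   -0.13   -0.05    0.93]
Leontief inverse L = M⁻¹:
  [  1.0278    0.0983    0.2122    0.1324    0.0861]
  [  0.0498    1.1349    0.2377    0.1631    0.0816]
  [  0.0409    0.0290    1.1567    0.1598    0.0411]
  [  0.0286    0.0774    0.2328    1.1335    0.0963]
  [  0.1005    0.1265    0.2155    0.1105    1.1015]
Total output x = L · d:
  x_0 = 1.0278·69 + 0.0983·94 + 0.2122·74 + 0.1324·41 + 0.0861·26 = 103.5302
  x_1 = 0.0498·69 + 1.1349·94 + 0.2377·74 + 0.1631·41 + 0.0816·26 = 136.5135
  x_2 = 0.0409·69 + 0.0290·94 + 1.1567·74 + 0.1598·41 + 0.0411·26 = 98.7603
  x_3 = 0.0286·69 + 0.0774·94 + 0.2328·74 + 1.1335·41 + 0.0963·26 = 75.4545
  x_4 = 0.1005·69 + 0.1265·94 + 0.2155·74 + 0.1105·41 + 1.1015·26 = 67.9357
Δx_2 = L[2,1] · Δd_1 = 0.0290 · 1 = 0.0290

0.0290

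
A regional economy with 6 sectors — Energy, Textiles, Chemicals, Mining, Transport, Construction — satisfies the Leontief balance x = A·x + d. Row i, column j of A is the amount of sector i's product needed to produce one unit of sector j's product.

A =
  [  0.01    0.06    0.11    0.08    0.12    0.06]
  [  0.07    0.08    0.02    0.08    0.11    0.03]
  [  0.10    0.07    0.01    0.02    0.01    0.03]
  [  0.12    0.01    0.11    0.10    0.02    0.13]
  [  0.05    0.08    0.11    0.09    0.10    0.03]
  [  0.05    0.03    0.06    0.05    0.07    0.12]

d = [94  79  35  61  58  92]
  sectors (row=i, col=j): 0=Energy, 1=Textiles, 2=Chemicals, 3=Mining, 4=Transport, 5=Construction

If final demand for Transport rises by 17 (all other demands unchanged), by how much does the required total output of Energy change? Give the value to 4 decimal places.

2.8381

Form M = I − A:
  [  0.99   -0.06   -0.11   -0.08   -0.12   -0.06]
  [ -0.07    0.92   -0.02   -0.08   -0.11   -0.03]
  [ -0.10   -0.07    0.99   -0.02   -0.01   -0.03]
  [ -0.12   -0.01   -0.11    0.90   -0.02   -0.13]
  [ -0.05   -0.08   -0.11   -0.09    0.90   -0.03]
  [ -0.05   -0.03   -0.06   -0.05   -0.07    0.88]
Leontief inverse L = M⁻¹:
  [  1.0628    0.1008    0.1595    0.1296    0.1669    0.1062]
  [  0.1141    1.1177    0.0722    0.1313    0.1612    0.0732]
  [  0.1227    0.0934    1.0395    0.0499    0.0448    0.0559]
  [  0.1734    0.0491    0.1679    1.1524    0.0715    0.1919]
  [  0.1046    0.1234    0.1626    0.1433    1.1511    0.0773]
  [  0.0908    0.0628    0.1049    0.0921    0.1137    1.1658]
Total output x = L · d:
  x_0 = 1.0628·94 + 0.1008·79 + 0.1595·35 + 0.1296·61 + 0.1669·58 + 0.1062·92 = 140.8120
  x_1 = 0.1141·94 + 1.1177·79 + 0.0722·35 + 0.1313·61 + 0.1612·58 + 0.0732·92 = 125.6489
  x_2 = 0.1227·94 + 0.0934·79 + 1.0395·35 + 0.0499·61 + 0.0448·58 + 0.0559·92 = 66.0783
  x_3 = 0.1734·94 + 0.0491·79 + 0.1679·35 + 1.1524·61 + 0.0715·58 + 0.1919·92 = 118.1579
  x_4 = 0.1046·94 + 0.1234·79 + 0.1626·35 + 0.1433·61 + 1.1511·58 + 0.0773·92 = 107.8825
  x_5 = 0.0908·94 + 0.0628·79 + 0.1049·35 + 0.0921·61 + 0.1137·58 + 1.1658·92 = 136.6300
Δx_0 = L[0,4] · Δd_4 = 0.1669 · 17 = 2.8381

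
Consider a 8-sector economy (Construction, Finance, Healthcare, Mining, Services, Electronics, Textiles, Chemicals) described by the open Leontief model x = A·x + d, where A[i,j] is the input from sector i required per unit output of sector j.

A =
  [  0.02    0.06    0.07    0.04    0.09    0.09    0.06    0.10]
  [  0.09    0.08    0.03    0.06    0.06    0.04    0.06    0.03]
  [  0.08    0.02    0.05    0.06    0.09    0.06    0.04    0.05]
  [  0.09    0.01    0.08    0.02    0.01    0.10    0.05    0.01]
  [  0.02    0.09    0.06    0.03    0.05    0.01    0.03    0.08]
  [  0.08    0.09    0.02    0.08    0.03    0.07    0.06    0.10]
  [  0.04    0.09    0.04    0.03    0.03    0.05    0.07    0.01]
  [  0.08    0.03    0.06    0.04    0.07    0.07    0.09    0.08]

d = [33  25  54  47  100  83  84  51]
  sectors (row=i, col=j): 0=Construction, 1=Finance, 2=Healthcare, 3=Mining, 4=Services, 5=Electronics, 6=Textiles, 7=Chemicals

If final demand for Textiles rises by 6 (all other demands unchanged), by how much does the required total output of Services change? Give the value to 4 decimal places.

Form M = I − A:
  [  0.98   -0.06   -0.07   -0.04   -0.09   -0.09   -0.06   -0.10]
  [ -0.09    0.92   -0.03   -0.06   -0.06   -0.04   -0.06   -0.03]
  [ -0.08   -0.02    0.95   -0.06   -0.09   -0.06   -0.04   -0.05]
  [ -0.09   -0.01   -0.08    0.98   -0.01   -0.10   -0.05   -0.01]
  [ -0.02   -0.09   -0.06   -0.03    0.95   -0.01   -0.03   -0.08]
  [ -0.08   -0.09   -0.02   -0.08   -0.03    0.93   -0.06   -0.10]
  [ -0.04   -0.09   -0.04   -0.03   -0.03   -0.05    0.93   -0.01]
  [ -0.08   -0.03   -0.06   -0.04   -0.07   -0.07   -0.09    0.92]
Leontief inverse L = M⁻¹:
  [  1.0812    0.1187    0.1175    0.0849    0.1419    0.1461    0.1163    0.1582]
  [  0.1386    1.1305    0.0718    0.0962    0.1042    0.0897    0.1067    0.0768]
  [  0.1279    0.0688    1.0932    0.0962    0.1347    0.1099    0.0861    0.1012]
  [  0.1318    0.0521    0.1135    1.0543    0.0491    0.1451    0.0897    0.0547]
  [  0.0637    0.1287    0.0940    0.0604    1.0887    0.0485    0.0693    0.1176]
  [  0.1424    0.1477    0.0695    0.1241    0.0818    1.1323    0.1193    0.1569]
  [  0.0808    0.1322    0.0706    0.0606    0.0644    0.0882    1.1074    0.0448]
  [  0.1362    0.0879    0.1081    0.0826    0.1220    0.1276    0.1458    1.1375]
Total output x = L · d:
  x_0 = 1.0812·33 + 0.1187·25 + 0.1175·54 + 0.0849·47 + 0.1419·100 + 0.1461·83 + 0.1163·84 + 0.1582·51 = 93.1389
  x_1 = 0.1386·33 + 1.1305·25 + 0.0718·54 + 0.0962·47 + 0.1042·100 + 0.0897·83 + 0.1067·84 + 0.0768·51 = 71.9819
  x_2 = 0.1279·33 + 0.0688·25 + 1.0932·54 + 0.0962·47 + 0.1347·100 + 0.1099·83 + 0.0861·84 + 0.1012·51 = 104.4784
  x_3 = 0.1318·33 + 0.0521·25 + 0.1135·54 + 1.0543·47 + 0.0491·100 + 0.1451·83 + 0.0897·84 + 0.0547·51 = 88.6087
  x_4 = 0.0637·33 + 0.1287·25 + 0.0940·54 + 0.0604·47 + 1.0887·100 + 0.0485·83 + 0.0693·84 + 0.1176·51 = 137.9556
  x_5 = 0.1424·33 + 0.1477·25 + 0.0695·54 + 0.1241·47 + 0.0818·100 + 1.1323·83 + 0.1193·84 + 0.1569·51 = 138.1664
  x_6 = 0.0808·33 + 0.1322·25 + 0.0706·54 + 0.0606·47 + 0.0644·100 + 0.0882·83 + 1.1074·84 + 0.0448·51 = 121.7021
  x_7 = 0.1362·33 + 0.0879·25 + 0.1081·54 + 0.0826·47 + 0.1220·100 + 0.1276·83 + 0.1458·84 + 1.1375·51 = 109.4623
Δx_4 = L[4,6] · Δd_6 = 0.0693 · 6 = 0.4160

0.4160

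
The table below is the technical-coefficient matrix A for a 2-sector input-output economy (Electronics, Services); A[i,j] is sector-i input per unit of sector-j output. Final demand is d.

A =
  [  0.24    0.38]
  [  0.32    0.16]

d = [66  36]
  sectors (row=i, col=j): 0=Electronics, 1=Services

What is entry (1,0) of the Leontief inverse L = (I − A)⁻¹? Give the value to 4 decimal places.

L[1,0] = 0.6192

Form M = I − A:
  [  0.76   -0.38]
  [ -0.32    0.84]
Leontief inverse L = M⁻¹:
  [  1.6254    0.7353]
  [  0.6192    1.4706]
Total output x = L · d:
  x_0 = 1.6254·66 + 0.7353·36 = 133.7461
  x_1 = 0.6192·66 + 1.4706·36 = 93.8080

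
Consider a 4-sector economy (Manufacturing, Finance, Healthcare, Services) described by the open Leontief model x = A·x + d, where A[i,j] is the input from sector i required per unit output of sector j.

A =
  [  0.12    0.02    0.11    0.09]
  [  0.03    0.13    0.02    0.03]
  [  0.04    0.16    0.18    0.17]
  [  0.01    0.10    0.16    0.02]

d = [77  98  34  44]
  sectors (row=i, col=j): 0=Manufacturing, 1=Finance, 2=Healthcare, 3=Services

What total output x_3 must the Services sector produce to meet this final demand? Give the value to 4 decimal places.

72.2599

Form M = I − A:
  [  0.88   -0.02   -0.11   -0.09]
  [ -0.03    0.87   -0.02   -0.03]
  [ -0.04   -0.16    0.82   -0.17]
  [ -0.01   -0.10   -0.16    0.98]
Leontief inverse L = M⁻¹:
  [  1.1489    0.0762    0.1832    0.1396]
  [  0.0422    1.1637    0.0432    0.0470]
  [  0.0700    0.2645    1.2816    0.2368]
  [  0.0274    0.1627    0.2155    1.0653]
Total output x = L · d:
  x_0 = 1.1489·77 + 0.0762·98 + 0.1832·34 + 0.1396·44 = 108.2993
  x_1 = 0.0422·77 + 1.1637·98 + 0.0432·34 + 0.0470·44 = 120.8309
  x_2 = 0.0700·77 + 0.2645·98 + 1.2816·34 + 0.2368·44 = 85.3038
  x_3 = 0.0274·77 + 0.1627·98 + 0.2155·34 + 1.0653·44 = 72.2599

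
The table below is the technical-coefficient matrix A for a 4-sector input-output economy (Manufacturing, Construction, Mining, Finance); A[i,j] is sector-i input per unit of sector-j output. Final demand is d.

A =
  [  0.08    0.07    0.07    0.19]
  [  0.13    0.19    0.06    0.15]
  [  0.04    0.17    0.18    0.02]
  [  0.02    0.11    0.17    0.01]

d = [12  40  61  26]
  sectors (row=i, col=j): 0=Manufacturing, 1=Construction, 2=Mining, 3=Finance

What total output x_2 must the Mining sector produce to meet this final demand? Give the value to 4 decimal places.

Form M = I − A:
  [  0.92   -0.07   -0.07   -0.19]
  [ -0.13    0.81   -0.06   -0.15]
  [ -0.04   -0.17    0.82   -0.02]
  [ -0.02   -0.11   -0.17    0.99]
Leontief inverse L = M⁻¹:
  [  1.1222    0.1632    0.1582    0.2433]
  [  0.1987    1.3188    0.1635    0.2413]
  [  0.0974    0.2862    1.2669    0.0877]
  [  0.0615    0.1990    0.2389    1.0569]
Total output x = L · d:
  x_0 = 1.1222·12 + 0.1632·40 + 0.1582·61 + 0.2433·26 = 35.9694
  x_1 = 0.1987·12 + 1.3188·40 + 0.1635·61 + 0.2413·26 = 71.3819
  x_2 = 0.0974·12 + 0.2862·40 + 1.2669·61 + 0.0877·26 = 92.1813
  x_3 = 0.0615·12 + 0.1990·40 + 0.2389·61 + 1.0569·26 = 50.7497

92.1813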